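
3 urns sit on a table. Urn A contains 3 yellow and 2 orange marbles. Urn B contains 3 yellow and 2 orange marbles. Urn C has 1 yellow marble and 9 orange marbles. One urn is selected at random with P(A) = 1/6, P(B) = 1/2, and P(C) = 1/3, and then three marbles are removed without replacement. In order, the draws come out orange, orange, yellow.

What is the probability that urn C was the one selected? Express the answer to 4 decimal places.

0.3333

For each hypothesis, P(data | H) works out to: P(data | urn A) = (2/5)(1/4)(3/3) = 1/10; P(data | urn B) = (2/5)(1/4)(3/3) = 1/10; P(data | urn C) = (9/10)(8/9)(1/8) = 1/10.
The prior-weighted likelihoods are 1/6 · 1/10 = 1/60, 1/2 · 1/10 = 1/20, 1/3 · 1/10 = 1/30; these sum to 1/10.
So P(urn C | data) = (1/30) / (1/10) = 1/3.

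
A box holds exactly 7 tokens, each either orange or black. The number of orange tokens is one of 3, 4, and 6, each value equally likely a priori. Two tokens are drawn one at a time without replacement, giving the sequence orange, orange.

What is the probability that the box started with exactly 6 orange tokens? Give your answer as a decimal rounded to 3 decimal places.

Under each hypothesis, the probability of the observed sequence is: P(data | r = 3) = (3/7)(2/6) = 1/7; P(data | r = 4) = (4/7)(3/6) = 2/7; P(data | r = 6) = (6/7)(5/6) = 5/7.
Weighting by the prior gives 1/3 · 1/7 = 1/21, 1/3 · 2/7 = 2/21, 1/3 · 5/7 = 5/21; summing to 8/21.
Hence P(r = 6 | data) = (5/21) / (8/21) = 5/8.

0.625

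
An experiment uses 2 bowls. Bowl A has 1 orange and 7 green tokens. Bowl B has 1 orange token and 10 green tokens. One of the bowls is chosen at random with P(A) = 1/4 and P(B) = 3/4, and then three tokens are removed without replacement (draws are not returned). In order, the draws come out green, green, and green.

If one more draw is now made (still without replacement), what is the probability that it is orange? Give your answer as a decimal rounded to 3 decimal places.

0.142

Compute the likelihood of the observed sequence for each case: P(data | bowl A) = (7/8)(6/7)(5/6) = 5/8; P(data | bowl B) = (10/11)(9/10)(8/9) = 8/11.
Weighting by the prior gives 1/4 · 5/8 = 5/32, 3/4 · 8/11 = 6/11; summing to 247/352.
Dividing through by the total gives posterior P(bowl A | data) = 55/247, P(bowl B | data) = 192/247.
Averaging over the posterior, P(orange next | data) = (1/5)(55/247) + (1/8)(192/247) = 35/247.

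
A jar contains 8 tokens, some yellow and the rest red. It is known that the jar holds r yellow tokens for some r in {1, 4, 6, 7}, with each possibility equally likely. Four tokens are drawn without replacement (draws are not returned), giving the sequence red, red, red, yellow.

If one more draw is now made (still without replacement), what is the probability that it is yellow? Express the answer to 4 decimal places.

The likelihood of the observed sequence under each hypothesis: P(data | r = 1) = (7/8)(6/7)(5/6)(1/5) = 0.125; P(data | r = 4) = (4/8)(3/7)(2/6)(4/5) = 0.057143; P(data | r = 6) = (2/8)(1/7)(0/6) = 0; P(data | r = 7) = (1/8)(0/7) = 0.
Weighting by the prior gives 1/4 · 0.125 = 0.03125, 1/4 · 0.057143 = 0.014286, 1/4 · 0 = 0, 1/4 · 0 = 0; summing to 0.045536.
Normalising, the posterior is P(r = 1 | data) = 0.68627, P(r = 4 | data) = 0.31373, P(r = 6 | data) = 0, P(r = 7 | data) = 0.
So P(yellow next | data) = Σ P(yellow next | H) P(H | data) = (0)(0.68627) + (3/4)(0.31373) = 0.23529.

0.2353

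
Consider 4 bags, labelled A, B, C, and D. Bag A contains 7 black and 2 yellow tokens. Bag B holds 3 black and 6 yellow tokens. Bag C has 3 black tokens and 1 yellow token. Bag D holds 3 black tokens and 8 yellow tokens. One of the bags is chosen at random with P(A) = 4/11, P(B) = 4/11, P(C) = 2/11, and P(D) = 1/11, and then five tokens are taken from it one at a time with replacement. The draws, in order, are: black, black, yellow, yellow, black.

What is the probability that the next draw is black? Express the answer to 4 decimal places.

Compute the likelihood of the observed sequence for each case: P(data | bag A) = (7/9)(7/9)(2/9)(2/9)(7/9) = 0.023235; P(data | bag B) = (3/9)(3/9)(6/9)(6/9)(3/9) = 0.016461; P(data | bag C) = (3/4)(3/4)(1/4)(1/4)(3/4) = 0.026367; P(data | bag D) = (3/11)(3/11)(8/11)(8/11)(3/11) = 0.01073.
The prior-weighted likelihoods are 4/11 · 0.023235 = 0.0084491, 4/11 · 0.016461 = 0.0059858, 2/11 · 0.026367 = 0.004794, 1/11 · 0.01073 = 0.00097541; with total 0.020204.
The posterior is then P(bag A | data) = 0.41818, P(bag B | data) = 0.29626, P(bag C | data) = 0.23728, P(bag D | data) = 0.048277.
Averaging over the posterior, P(black next | data) = (7/9)(0.41818) + (1/3)(0.29626) + (3/4)(0.23728) + (3/11)(0.048277) = 0.61513.

0.6151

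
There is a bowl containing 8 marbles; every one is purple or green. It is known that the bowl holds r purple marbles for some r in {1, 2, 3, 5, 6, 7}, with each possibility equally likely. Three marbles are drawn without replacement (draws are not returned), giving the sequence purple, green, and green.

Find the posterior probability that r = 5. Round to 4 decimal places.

Compute the likelihood of the observed sequence for each case: P(data | r = 1) = (1/8)(7/7)(6/6) = 1/8; P(data | r = 2) = (2/8)(6/7)(5/6) = 5/28; P(data | r = 3) = (3/8)(5/7)(4/6) = 5/28; P(data | r = 5) = (5/8)(3/7)(2/6) = 5/56; P(data | r = 6) = (6/8)(2/7)(1/6) = 1/28; P(data | r = 7) = (7/8)(1/7)(0/6) = 0.
Weighting by the prior gives 1/6 · 1/8 = 1/48, 1/6 · 5/28 = 5/168, 1/6 · 5/28 = 5/168, 1/6 · 5/56 = 5/336, 1/6 · 1/28 = 1/168, 1/6 · 0 = 0; these sum to 17/168.
By Bayes' rule, P(r = 5 | data) = (5/336) / (17/168) = 5/34.

0.1471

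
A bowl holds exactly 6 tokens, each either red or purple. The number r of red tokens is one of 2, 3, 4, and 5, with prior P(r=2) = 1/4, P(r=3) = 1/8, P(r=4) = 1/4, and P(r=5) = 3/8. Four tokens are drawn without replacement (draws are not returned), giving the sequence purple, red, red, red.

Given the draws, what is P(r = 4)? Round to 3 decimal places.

0.327

Compute the likelihood of the observed sequence for each case: P(data | r = 2) = (4/6)(2/5)(1/4)(0/3) = 0; P(data | r = 3) = (3/6)(3/5)(2/4)(1/3) = 1/20; P(data | r = 4) = (2/6)(4/5)(3/4)(2/3) = 2/15; P(data | r = 5) = (1/6)(5/5)(4/4)(3/3) = 1/6.
The prior-weighted likelihoods are 1/4 · 0 = 0, 1/8 · 1/20 = 1/160, 1/4 · 2/15 = 1/30, 3/8 · 1/6 = 1/16; with total 49/480.
Therefore the posterior P(r = 4 | data) = (1/30) / (49/480) = 16/49.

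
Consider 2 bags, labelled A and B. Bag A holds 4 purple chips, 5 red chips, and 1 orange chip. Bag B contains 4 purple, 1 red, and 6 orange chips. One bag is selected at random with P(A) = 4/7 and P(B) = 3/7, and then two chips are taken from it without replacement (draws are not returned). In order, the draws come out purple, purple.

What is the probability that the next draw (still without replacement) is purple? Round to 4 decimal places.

0.2394

For each hypothesis, P(data | H) works out to: P(data | bag A) = (4/10)(3/9) = 0.13333; P(data | bag B) = (4/11)(3/10) = 0.10909.
The prior-weighted likelihoods are 4/7 · 0.13333 = 0.07619, 3/7 · 0.10909 = 0.046753; these sum to 0.12294.
Dividing through by the total gives posterior P(bag A | data) = 0.61972, P(bag B | data) = 0.38028.
The predictive probability is P(purple next | data) = (1/4)(0.61972) + (2/9)(0.38028) = 0.23944.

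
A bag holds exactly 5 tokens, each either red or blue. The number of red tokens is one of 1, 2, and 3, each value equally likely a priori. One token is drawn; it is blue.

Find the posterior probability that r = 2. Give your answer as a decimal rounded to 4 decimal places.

0.3333

Under each hypothesis, the probability of this draw is: P(data | r = 1) = (4/5) = 4/5; P(data | r = 2) = (3/5) = 3/5; P(data | r = 3) = (2/5) = 2/5.
Weighting by the prior gives 1/3 · 4/5 = 4/15, 1/3 · 3/5 = 1/5, 1/3 · 2/5 = 2/15; with total 3/5.
Hence P(r = 2 | data) = (1/5) / (3/5) = 1/3.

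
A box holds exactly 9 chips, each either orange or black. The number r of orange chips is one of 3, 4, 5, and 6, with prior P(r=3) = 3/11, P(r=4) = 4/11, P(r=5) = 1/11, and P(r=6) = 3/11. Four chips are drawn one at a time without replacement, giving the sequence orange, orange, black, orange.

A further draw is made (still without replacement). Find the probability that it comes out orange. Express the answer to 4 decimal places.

Under each hypothesis, the probability of the observed sequence is: P(data | r = 3) = (3/9)(2/8)(6/7)(1/6) = 1/84; P(data | r = 4) = (4/9)(3/8)(5/7)(2/6) = 5/126; P(data | r = 5) = (5/9)(4/8)(4/7)(3/6) = 5/63; P(data | r = 6) = (6/9)(5/8)(3/7)(4/6) = 5/42.
Weighting by the prior gives 3/11 · 1/84 = 1/308, 4/11 · 5/126 = 10/693, 1/11 · 5/63 = 5/693, 3/11 · 5/42 = 5/154; with total 53/924.
Dividing through by the total gives posterior P(r = 3 | data) = 3/53, P(r = 4 | data) = 40/159, P(r = 5 | data) = 20/159, P(r = 6 | data) = 30/53.
So P(orange next | data) = Σ P(orange next | H) P(H | data) = (0)(3/53) + (1/5)(40/159) + (2/5)(20/159) + (3/5)(30/53) = 70/159.

0.4403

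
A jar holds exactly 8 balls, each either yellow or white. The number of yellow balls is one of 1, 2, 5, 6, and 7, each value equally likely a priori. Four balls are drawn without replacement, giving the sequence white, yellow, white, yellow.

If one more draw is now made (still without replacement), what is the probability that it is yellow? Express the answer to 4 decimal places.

Compute the likelihood of the observed sequence for each case: P(data | r = 1) = (7/8)(1/7)(6/6)(0/5) = 0; P(data | r = 2) = (6/8)(2/7)(5/6)(1/5) = 1/28; P(data | r = 5) = (3/8)(5/7)(2/6)(4/5) = 1/14; P(data | r = 6) = (2/8)(6/7)(1/6)(5/5) = 1/28; P(data | r = 7) = (1/8)(7/7)(0/6) = 0.
The prior-weighted likelihoods are 1/5 · 0 = 0, 1/5 · 1/28 = 1/140, 1/5 · 1/14 = 1/70, 1/5 · 1/28 = 1/140, 1/5 · 0 = 0; with total 1/35.
Dividing through by the total gives posterior P(r = 1 | data) = 0, P(r = 2 | data) = 1/4, P(r = 5 | data) = 1/2, P(r = 6 | data) = 1/4, P(r = 7 | data) = 0.
Averaging over the posterior, P(yellow next | data) = (0)(1/4) + (3/4)(1/2) + (1)(1/4) = 5/8.

0.6250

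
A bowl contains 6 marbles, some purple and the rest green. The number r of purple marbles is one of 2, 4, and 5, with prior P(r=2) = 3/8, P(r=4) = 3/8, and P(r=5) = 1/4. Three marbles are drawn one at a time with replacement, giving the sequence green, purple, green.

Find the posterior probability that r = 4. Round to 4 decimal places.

The likelihood of the observed sequence under each hypothesis: P(data | r = 2) = (4/6)(2/6)(4/6) = 4/27; P(data | r = 4) = (2/6)(4/6)(2/6) = 2/27; P(data | r = 5) = (1/6)(5/6)(1/6) = 5/216.
The prior-weighted likelihoods are 3/8 · 4/27 = 1/18, 3/8 · 2/27 = 1/36, 1/4 · 5/216 = 5/864; these sum to 77/864.
By Bayes' rule, P(r = 4 | data) = (1/36) / (77/864) = 24/77.

0.3117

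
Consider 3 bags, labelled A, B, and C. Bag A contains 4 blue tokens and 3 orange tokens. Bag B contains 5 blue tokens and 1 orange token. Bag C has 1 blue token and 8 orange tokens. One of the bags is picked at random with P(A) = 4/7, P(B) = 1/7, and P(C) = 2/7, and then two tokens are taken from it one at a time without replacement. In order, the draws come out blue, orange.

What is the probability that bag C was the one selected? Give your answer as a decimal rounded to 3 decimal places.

0.145

Under each hypothesis, the probability of the observed sequence is: P(data | bag A) = (4/7)(3/6) = 2/7; P(data | bag B) = (5/6)(1/5) = 1/6; P(data | bag C) = (1/9)(8/8) = 1/9.
The prior-weighted likelihoods are 4/7 · 2/7 = 8/49, 1/7 · 1/6 = 1/42, 2/7 · 1/9 = 2/63; summing to 193/882.
So P(bag C | data) = (2/63) / (193/882) = 28/193.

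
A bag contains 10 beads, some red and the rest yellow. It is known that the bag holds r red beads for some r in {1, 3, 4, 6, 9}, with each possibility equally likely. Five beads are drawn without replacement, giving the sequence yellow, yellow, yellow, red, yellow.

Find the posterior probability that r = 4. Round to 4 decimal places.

The likelihood of the observed sequence under each hypothesis: P(data | r = 1) = (9/10)(8/9)(7/8)(1/7)(6/6) = 0.1; P(data | r = 3) = (7/10)(6/9)(5/8)(3/7)(4/6) = 0.083333; P(data | r = 4) = (6/10)(5/9)(4/8)(4/7)(3/6) = 0.047619; P(data | r = 6) = (4/10)(3/9)(2/8)(6/7)(1/6) = 0.0047619; P(data | r = 9) = (1/10)(0/9) = 0.
Weighting by the prior gives 1/5 · 0.1 = 0.02, 1/5 · 0.083333 = 0.016667, 1/5 · 0.047619 = 0.0095238, 1/5 · 0.0047619 = 0.00095238, 1/5 · 0 = 0; these sum to 0.047143.
Therefore the posterior P(r = 4 | data) = (0.0095238) / (0.047143) = 0.20202.

0.2020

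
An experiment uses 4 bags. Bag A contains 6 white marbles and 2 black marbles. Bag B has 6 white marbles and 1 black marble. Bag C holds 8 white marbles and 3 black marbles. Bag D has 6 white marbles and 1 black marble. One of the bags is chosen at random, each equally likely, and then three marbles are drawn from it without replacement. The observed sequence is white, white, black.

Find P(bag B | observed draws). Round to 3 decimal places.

For each hypothesis, P(data | H) works out to: P(data | bag A) = (6/8)(5/7)(2/6) = 0.17857; P(data | bag B) = (6/7)(5/6)(1/5) = 0.14286; P(data | bag C) = (8/11)(7/10)(3/9) = 0.1697; P(data | bag D) = (6/7)(5/6)(1/5) = 0.14286.
Weighting by the prior gives 1/4 · 0.17857 = 0.044643, 1/4 · 0.14286 = 0.035714, 1/4 · 0.1697 = 0.042424, 1/4 · 0.14286 = 0.035714; with total 0.1585.
Therefore the posterior P(bag B | data) = (0.035714) / (0.1585) = 0.22533.

0.225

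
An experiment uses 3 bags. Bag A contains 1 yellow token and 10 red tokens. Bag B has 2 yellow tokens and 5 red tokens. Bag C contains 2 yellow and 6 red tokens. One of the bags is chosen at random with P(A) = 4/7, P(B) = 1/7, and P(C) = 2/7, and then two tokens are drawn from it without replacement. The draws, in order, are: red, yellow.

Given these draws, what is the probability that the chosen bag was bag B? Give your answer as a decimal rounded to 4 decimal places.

0.2311

The likelihood of the observed sequence under each hypothesis: P(data | bag A) = (10/11)(1/10) = 1/11; P(data | bag B) = (5/7)(2/6) = 5/21; P(data | bag C) = (6/8)(2/7) = 3/14.
The prior-weighted likelihoods are 4/7 · 1/11 = 4/77, 1/7 · 5/21 = 5/147, 2/7 · 3/14 = 3/49; these sum to 34/231.
By Bayes' rule, P(bag B | data) = (5/147) / (34/231) = 55/238.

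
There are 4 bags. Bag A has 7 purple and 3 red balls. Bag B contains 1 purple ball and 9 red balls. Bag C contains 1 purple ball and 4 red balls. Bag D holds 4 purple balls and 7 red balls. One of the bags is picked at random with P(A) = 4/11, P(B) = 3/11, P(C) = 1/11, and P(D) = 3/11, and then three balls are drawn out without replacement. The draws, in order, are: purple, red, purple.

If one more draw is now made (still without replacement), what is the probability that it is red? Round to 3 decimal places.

0.410

Under each hypothesis, the probability of the observed sequence is: P(data | bag A) = (7/10)(3/9)(6/8) = 7/40; P(data | bag B) = (1/10)(9/9)(0/8) = 0; P(data | bag C) = (1/5)(4/4)(0/3) = 0; P(data | bag D) = (4/11)(7/10)(3/9) = 14/165.
Weighting by the prior gives 4/11 · 7/40 = 7/110, 3/11 · 0 = 0, 1/11 · 0 = 0, 3/11 · 14/165 = 14/605; summing to 21/242.
Dividing through by the total gives posterior P(bag A | data) = 11/15, P(bag B | data) = 0, P(bag C | data) = 0, P(bag D | data) = 4/15.
So P(red next | data) = Σ P(red next | H) P(H | data) = (2/7)(11/15) + (3/4)(4/15) = 43/105.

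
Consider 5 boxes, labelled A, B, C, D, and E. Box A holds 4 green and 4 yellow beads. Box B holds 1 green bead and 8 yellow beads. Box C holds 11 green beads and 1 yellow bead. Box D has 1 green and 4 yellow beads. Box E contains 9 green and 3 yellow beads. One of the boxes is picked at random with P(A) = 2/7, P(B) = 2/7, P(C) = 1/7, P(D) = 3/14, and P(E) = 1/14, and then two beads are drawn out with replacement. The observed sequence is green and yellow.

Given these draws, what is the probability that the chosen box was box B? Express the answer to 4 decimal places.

0.1783

Under each hypothesis, the probability of the observed sequence is: P(data | box A) = (4/8)(4/8) = 0.25; P(data | box B) = (1/9)(8/9) = 0.098765; P(data | box C) = (11/12)(1/12) = 0.076389; P(data | box D) = (1/5)(4/5) = 0.16; P(data | box E) = (9/12)(3/12) = 0.1875.
Weighting by the prior gives 2/7 · 0.25 = 0.071429, 2/7 · 0.098765 = 0.028219, 1/7 · 0.076389 = 0.010913, 3/14 · 0.16 = 0.034286, 1/14 · 0.1875 = 0.013393; with total 0.15824.
So P(box B | data) = (0.028219) / (0.15824) = 0.17833.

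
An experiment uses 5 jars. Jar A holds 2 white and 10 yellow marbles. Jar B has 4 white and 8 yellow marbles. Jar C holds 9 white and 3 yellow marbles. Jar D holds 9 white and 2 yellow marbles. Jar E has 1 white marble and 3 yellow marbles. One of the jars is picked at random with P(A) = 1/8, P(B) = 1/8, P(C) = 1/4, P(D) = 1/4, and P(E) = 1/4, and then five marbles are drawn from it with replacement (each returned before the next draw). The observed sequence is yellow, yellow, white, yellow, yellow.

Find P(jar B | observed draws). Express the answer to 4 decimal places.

Compute the likelihood of the observed sequence for each case: P(data | jar A) = (10/12)(10/12)(2/12)(10/12)(10/12) = 0.080376; P(data | jar B) = (8/12)(8/12)(4/12)(8/12)(8/12) = 0.065844; P(data | jar C) = (3/12)(3/12)(9/12)(3/12)(3/12) = 0.0029297; P(data | jar D) = (2/11)(2/11)(9/11)(2/11)(2/11) = 0.00089413; P(data | jar E) = (3/4)(3/4)(1/4)(3/4)(3/4) = 0.079102.
The prior-weighted likelihoods are 1/8 · 0.080376 = 0.010047, 1/8 · 0.065844 = 0.0082305, 1/4 · 0.0029297 = 0.00073242, 1/4 · 0.00089413 = 0.00022353, 1/4 · 0.079102 = 0.019775; these sum to 0.039009.
So P(jar B | data) = (0.0082305) / (0.039009) = 0.21099.

0.2110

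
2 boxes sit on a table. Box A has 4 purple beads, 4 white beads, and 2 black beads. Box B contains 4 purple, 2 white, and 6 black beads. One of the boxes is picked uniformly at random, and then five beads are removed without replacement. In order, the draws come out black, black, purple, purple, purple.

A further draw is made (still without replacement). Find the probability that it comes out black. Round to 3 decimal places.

For each hypothesis, P(data | H) works out to: P(data | box A) = (2/10)(1/9)(4/8)(3/7)(2/6) = 0.0015873; P(data | box B) = (6/12)(5/11)(4/10)(3/9)(2/8) = 0.0075758.
The prior-weighted likelihoods are 1/2 · 0.0015873 = 0.00079365, 1/2 · 0.0075758 = 0.0037879; these sum to 0.0045815.
Normalising, the posterior is P(box A | data) = 0.17323, P(box B | data) = 0.82677.
The predictive probability is P(black next | data) = (0)(0.17323) + (4/7)(0.82677) = 0.47244.

0.472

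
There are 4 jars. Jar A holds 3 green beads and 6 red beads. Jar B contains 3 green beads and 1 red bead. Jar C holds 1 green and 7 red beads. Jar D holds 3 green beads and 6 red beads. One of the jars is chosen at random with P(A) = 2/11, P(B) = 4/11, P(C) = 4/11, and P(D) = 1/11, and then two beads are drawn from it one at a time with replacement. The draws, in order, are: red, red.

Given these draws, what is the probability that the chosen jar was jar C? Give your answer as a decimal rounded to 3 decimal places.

0.659

Compute the likelihood of the observed sequence for each case: P(data | jar A) = (6/9)(6/9) = 4/9; P(data | jar B) = (1/4)(1/4) = 1/16; P(data | jar C) = (7/8)(7/8) = 49/64; P(data | jar D) = (6/9)(6/9) = 4/9.
Multiplying each by its prior: 2/11 · 4/9 = 8/99, 4/11 · 1/16 = 1/44, 4/11 · 49/64 = 49/176, 1/11 · 4/9 = 4/99; summing to 223/528.
Hence P(jar C | data) = (49/176) / (223/528) = 147/223.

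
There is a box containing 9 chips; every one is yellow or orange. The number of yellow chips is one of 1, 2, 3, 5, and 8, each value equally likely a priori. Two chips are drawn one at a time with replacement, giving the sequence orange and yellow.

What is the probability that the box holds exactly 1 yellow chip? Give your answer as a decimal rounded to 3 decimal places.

0.118

Under each hypothesis, the probability of the observed sequence is: P(data | r = 1) = (8/9)(1/9) = 8/81; P(data | r = 2) = (7/9)(2/9) = 14/81; P(data | r = 3) = (6/9)(3/9) = 2/9; P(data | r = 5) = (4/9)(5/9) = 20/81; P(data | r = 8) = (1/9)(8/9) = 8/81.
The prior-weighted likelihoods are 1/5 · 8/81 = 8/405, 1/5 · 14/81 = 14/405, 1/5 · 2/9 = 2/45, 1/5 · 20/81 = 4/81, 1/5 · 8/81 = 8/405; these sum to 68/405.
So P(r = 1 | data) = (8/405) / (68/405) = 2/17.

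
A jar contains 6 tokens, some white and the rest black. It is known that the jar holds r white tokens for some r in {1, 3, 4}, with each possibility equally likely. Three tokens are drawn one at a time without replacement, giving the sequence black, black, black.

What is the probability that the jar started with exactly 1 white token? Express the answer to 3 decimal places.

Compute the likelihood of the observed sequence for each case: P(data | r = 1) = (5/6)(4/5)(3/4) = 1/2; P(data | r = 3) = (3/6)(2/5)(1/4) = 1/20; P(data | r = 4) = (2/6)(1/5)(0/4) = 0.
Multiplying each by its prior: 1/3 · 1/2 = 1/6, 1/3 · 1/20 = 1/60, 1/3 · 0 = 0; with total 11/60.
Hence P(r = 1 | data) = (1/6) / (11/60) = 10/11.

0.909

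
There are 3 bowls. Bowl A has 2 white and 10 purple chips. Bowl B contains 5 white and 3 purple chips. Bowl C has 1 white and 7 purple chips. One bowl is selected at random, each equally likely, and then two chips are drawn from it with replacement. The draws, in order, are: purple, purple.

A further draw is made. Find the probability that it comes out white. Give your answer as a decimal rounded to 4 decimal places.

0.1870

For each hypothesis, P(data | H) works out to: P(data | bowl A) = (10/12)(10/12) = 25/36; P(data | bowl B) = (3/8)(3/8) = 9/64; P(data | bowl C) = (7/8)(7/8) = 49/64.
Multiplying each by its prior: 1/3 · 25/36 = 25/108, 1/3 · 9/64 = 3/64, 1/3 · 49/64 = 49/192; these sum to 461/864.
Normalising, the posterior is P(bowl A | data) = 0.43384, P(bowl B | data) = 0.087852, P(bowl C | data) = 0.47831.
So P(white next | data) = Σ P(white next | H) P(H | data) = (1/6)(0.43384) + (5/8)(0.087852) + (1/8)(0.47831) = 0.187.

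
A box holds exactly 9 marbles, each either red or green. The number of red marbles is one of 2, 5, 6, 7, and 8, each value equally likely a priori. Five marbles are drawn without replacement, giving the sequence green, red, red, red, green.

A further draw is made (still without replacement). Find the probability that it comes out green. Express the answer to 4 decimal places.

0.2903

Compute the likelihood of the observed sequence for each case: P(data | r = 2) = (7/9)(2/8)(1/7)(0/6) = 0; P(data | r = 5) = (4/9)(5/8)(4/7)(3/6)(3/5) = 0.047619; P(data | r = 6) = (3/9)(6/8)(5/7)(4/6)(2/5) = 0.047619; P(data | r = 7) = (2/9)(7/8)(6/7)(5/6)(1/5) = 0.027778; P(data | r = 8) = (1/9)(8/8)(7/7)(6/6)(0/5) = 0.
Multiplying each by its prior: 1/5 · 0 = 0, 1/5 · 0.047619 = 0.0095238, 1/5 · 0.047619 = 0.0095238, 1/5 · 0.027778 = 0.0055556, 1/5 · 0 = 0; with total 0.024603.
Normalising, the posterior is P(r = 2 | data) = 0, P(r = 5 | data) = 0.3871, P(r = 6 | data) = 0.3871, P(r = 7 | data) = 0.22581, P(r = 8 | data) = 0.
Averaging over the posterior, P(green next | data) = (1/2)(0.3871) + (1/4)(0.3871) + (0)(0.22581) = 0.29032.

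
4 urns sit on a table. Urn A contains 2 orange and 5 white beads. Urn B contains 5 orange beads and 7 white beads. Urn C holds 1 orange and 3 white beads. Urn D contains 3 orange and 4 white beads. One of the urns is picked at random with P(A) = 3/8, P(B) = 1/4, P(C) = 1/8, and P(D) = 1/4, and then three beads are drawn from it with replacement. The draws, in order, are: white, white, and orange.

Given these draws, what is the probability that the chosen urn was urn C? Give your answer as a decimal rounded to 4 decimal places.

Under each hypothesis, the probability of the observed sequence is: P(data | urn A) = (5/7)(5/7)(2/7) = 0.14577; P(data | urn B) = (7/12)(7/12)(5/12) = 0.14178; P(data | urn C) = (3/4)(3/4)(1/4) = 0.14062; P(data | urn D) = (4/7)(4/7)(3/7) = 0.13994.
Multiplying each by its prior: 3/8 · 0.14577 = 0.054665, 1/4 · 0.14178 = 0.035446, 1/8 · 0.14062 = 0.017578, 1/4 · 0.13994 = 0.034985; summing to 0.14267.
By Bayes' rule, P(urn C | data) = (0.017578) / (0.14267) = 0.1232.

0.1232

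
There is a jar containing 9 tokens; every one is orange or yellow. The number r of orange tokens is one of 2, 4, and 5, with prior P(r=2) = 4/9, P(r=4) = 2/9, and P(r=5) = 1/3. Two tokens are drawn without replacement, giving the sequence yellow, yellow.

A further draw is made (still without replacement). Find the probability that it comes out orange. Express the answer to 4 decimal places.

0.3958

The likelihood of the observed sequence under each hypothesis: P(data | r = 2) = (7/9)(6/8) = 7/12; P(data | r = 4) = (5/9)(4/8) = 5/18; P(data | r = 5) = (4/9)(3/8) = 1/6.
The prior-weighted likelihoods are 4/9 · 7/12 = 7/27, 2/9 · 5/18 = 5/81, 1/3 · 1/6 = 1/18; summing to 61/162.
Dividing through by the total gives posterior P(r = 2 | data) = 42/61, P(r = 4 | data) = 10/61, P(r = 5 | data) = 9/61.
So P(orange next | data) = Σ P(orange next | H) P(H | data) = (2/7)(42/61) + (4/7)(10/61) + (5/7)(9/61) = 169/427.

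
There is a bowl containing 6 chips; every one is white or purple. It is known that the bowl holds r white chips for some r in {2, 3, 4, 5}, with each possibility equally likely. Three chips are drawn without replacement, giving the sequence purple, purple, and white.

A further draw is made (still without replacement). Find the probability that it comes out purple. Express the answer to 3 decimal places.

0.440

Compute the likelihood of the observed sequence for each case: P(data | r = 2) = (4/6)(3/5)(2/4) = 1/5; P(data | r = 3) = (3/6)(2/5)(3/4) = 3/20; P(data | r = 4) = (2/6)(1/5)(4/4) = 1/15; P(data | r = 5) = (1/6)(0/5) = 0.
Weighting by the prior gives 1/4 · 1/5 = 1/20, 1/4 · 3/20 = 3/80, 1/4 · 1/15 = 1/60, 1/4 · 0 = 0; with total 5/48.
Dividing through by the total gives posterior P(r = 2 | data) = 12/25, P(r = 3 | data) = 9/25, P(r = 4 | data) = 4/25, P(r = 5 | data) = 0.
Averaging over the posterior, P(purple next | data) = (2/3)(12/25) + (1/3)(9/25) + (0)(4/25) = 11/25.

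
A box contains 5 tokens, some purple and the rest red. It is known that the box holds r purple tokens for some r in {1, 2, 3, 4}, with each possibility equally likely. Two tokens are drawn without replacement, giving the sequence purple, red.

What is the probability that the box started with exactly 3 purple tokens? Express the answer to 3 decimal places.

0.300

Compute the likelihood of the observed sequence for each case: P(data | r = 1) = (1/5)(4/4) = 1/5; P(data | r = 2) = (2/5)(3/4) = 3/10; P(data | r = 3) = (3/5)(2/4) = 3/10; P(data | r = 4) = (4/5)(1/4) = 1/5.
Multiplying each by its prior: 1/4 · 1/5 = 1/20, 1/4 · 3/10 = 3/40, 1/4 · 3/10 = 3/40, 1/4 · 1/5 = 1/20; with total 1/4.
Therefore the posterior P(r = 3 | data) = (3/40) / (1/4) = 3/10.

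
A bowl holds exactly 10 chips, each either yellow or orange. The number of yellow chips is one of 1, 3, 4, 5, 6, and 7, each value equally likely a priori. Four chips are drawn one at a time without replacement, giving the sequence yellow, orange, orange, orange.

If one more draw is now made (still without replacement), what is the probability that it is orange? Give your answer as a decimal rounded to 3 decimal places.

0.613

The likelihood of the observed sequence under each hypothesis: P(data | r = 1) = (1/10)(9/9)(8/8)(7/7) = 1/10; P(data | r = 3) = (3/10)(7/9)(6/8)(5/7) = 1/8; P(data | r = 4) = (4/10)(6/9)(5/8)(4/7) = 2/21; P(data | r = 5) = (5/10)(5/9)(4/8)(3/7) = 5/84; P(data | r = 6) = (6/10)(4/9)(3/8)(2/7) = 1/35; P(data | r = 7) = (7/10)(3/9)(2/8)(1/7) = 1/120.
Multiplying each by its prior: 1/6 · 1/10 = 1/60, 1/6 · 1/8 = 1/48, 1/6 · 2/21 = 1/63, 1/6 · 5/84 = 5/504, 1/6 · 1/35 = 1/210, 1/6 · 1/120 = 1/720; with total 5/72.
Dividing through by the total gives posterior P(r = 1 | data) = 6/25, P(r = 3 | data) = 3/10, P(r = 4 | data) = 8/35, P(r = 5 | data) = 1/7, P(r = 6 | data) = 12/175, P(r = 7 | data) = 1/50.
Averaging over the posterior, P(orange next | data) = (1)(6/25) + (2/3)(3/10) + (1/2)(8/35) + (1/3)(1/7) + (1/6)(12/175) + (0)(1/50) = 46/75.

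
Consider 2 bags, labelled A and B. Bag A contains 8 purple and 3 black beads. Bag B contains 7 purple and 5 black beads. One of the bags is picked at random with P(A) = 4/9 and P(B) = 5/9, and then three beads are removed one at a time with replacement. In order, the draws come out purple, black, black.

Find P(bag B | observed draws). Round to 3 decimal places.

0.701

For each hypothesis, P(data | H) works out to: P(data | bag A) = (8/11)(3/11)(3/11) = 0.054095; P(data | bag B) = (7/12)(5/12)(5/12) = 0.10127.
Multiplying each by its prior: 4/9 · 0.054095 = 0.024042, 5/9 · 0.10127 = 0.056263; with total 0.080305.
Therefore the posterior P(bag B | data) = (0.056263) / (0.080305) = 0.70062.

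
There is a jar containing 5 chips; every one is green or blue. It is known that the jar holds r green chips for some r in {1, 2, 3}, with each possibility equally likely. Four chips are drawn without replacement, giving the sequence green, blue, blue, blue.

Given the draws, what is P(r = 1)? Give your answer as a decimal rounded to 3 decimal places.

0.667

Compute the likelihood of the observed sequence for each case: P(data | r = 1) = (1/5)(4/4)(3/3)(2/2) = 1/5; P(data | r = 2) = (2/5)(3/4)(2/3)(1/2) = 1/10; P(data | r = 3) = (3/5)(2/4)(1/3)(0/2) = 0.
Weighting by the prior gives 1/3 · 1/5 = 1/15, 1/3 · 1/10 = 1/30, 1/3 · 0 = 0; these sum to 1/10.
So P(r = 1 | data) = (1/15) / (1/10) = 2/3.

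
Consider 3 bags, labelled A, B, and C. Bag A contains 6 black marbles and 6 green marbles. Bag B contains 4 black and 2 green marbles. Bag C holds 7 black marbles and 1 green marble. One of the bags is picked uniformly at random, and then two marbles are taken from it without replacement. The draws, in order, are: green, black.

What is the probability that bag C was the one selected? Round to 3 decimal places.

0.188

Compute the likelihood of the observed sequence for each case: P(data | bag A) = (6/12)(6/11) = 0.27273; P(data | bag B) = (2/6)(4/5) = 0.26667; P(data | bag C) = (1/8)(7/7) = 0.125.
Weighting by the prior gives 1/3 · 0.27273 = 0.090909, 1/3 · 0.26667 = 0.088889, 1/3 · 0.125 = 0.041667; summing to 0.22146.
Hence P(bag C | data) = (0.041667) / (0.22146) = 0.18814.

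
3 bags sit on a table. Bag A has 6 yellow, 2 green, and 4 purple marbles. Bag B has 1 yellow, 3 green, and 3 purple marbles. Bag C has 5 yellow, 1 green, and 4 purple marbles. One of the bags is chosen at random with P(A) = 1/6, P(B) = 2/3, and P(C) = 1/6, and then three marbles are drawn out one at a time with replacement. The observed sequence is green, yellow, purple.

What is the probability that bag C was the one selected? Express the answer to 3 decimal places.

Compute the likelihood of the observed sequence for each case: P(data | bag A) = (2/12)(6/12)(4/12) = 0.027778; P(data | bag B) = (3/7)(1/7)(3/7) = 0.026239; P(data | bag C) = (1/10)(5/10)(4/10) = 0.02.
Weighting by the prior gives 1/6 · 0.027778 = 0.0046296, 2/3 · 0.026239 = 0.017493, 1/6 · 0.02 = 0.0033333; these sum to 0.025456.
Hence P(bag C | data) = (0.0033333) / (0.025456) = 0.13095.

0.131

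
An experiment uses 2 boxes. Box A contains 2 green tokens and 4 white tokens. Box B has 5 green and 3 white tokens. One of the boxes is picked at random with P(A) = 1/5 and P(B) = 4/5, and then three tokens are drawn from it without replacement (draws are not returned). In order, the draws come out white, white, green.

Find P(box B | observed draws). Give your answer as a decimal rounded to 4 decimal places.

The likelihood of the observed sequence under each hypothesis: P(data | box A) = (4/6)(3/5)(2/4) = 1/5; P(data | box B) = (3/8)(2/7)(5/6) = 5/56.
Weighting by the prior gives 1/5 · 1/5 = 1/25, 4/5 · 5/56 = 1/14; summing to 39/350.
Hence P(box B | data) = (1/14) / (39/350) = 25/39.

0.6410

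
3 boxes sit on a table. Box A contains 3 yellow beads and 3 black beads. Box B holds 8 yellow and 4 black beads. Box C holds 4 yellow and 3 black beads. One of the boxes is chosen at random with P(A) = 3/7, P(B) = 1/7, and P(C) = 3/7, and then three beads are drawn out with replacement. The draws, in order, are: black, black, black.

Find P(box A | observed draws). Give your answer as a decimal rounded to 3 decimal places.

0.579

Under each hypothesis, the probability of the observed sequence is: P(data | box A) = (3/6)(3/6)(3/6) = 0.125; P(data | box B) = (4/12)(4/12)(4/12) = 0.037037; P(data | box C) = (3/7)(3/7)(3/7) = 0.078717.
The prior-weighted likelihoods are 3/7 · 0.125 = 0.053571, 1/7 · 0.037037 = 0.005291, 3/7 · 0.078717 = 0.033736; summing to 0.092598.
So P(box A | data) = (0.053571) / (0.092598) = 0.57854.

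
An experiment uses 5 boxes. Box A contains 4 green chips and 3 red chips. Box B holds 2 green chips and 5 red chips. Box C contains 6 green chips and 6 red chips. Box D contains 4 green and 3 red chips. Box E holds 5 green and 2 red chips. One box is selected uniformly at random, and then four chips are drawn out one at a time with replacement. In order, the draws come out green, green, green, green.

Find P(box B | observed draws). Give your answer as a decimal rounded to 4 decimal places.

Under each hypothesis, the probability of the observed sequence is: P(data | box A) = (4/7)(4/7)(4/7)(4/7) = 0.10662; P(data | box B) = (2/7)(2/7)(2/7)(2/7) = 0.0066639; P(data | box C) = (6/12)(6/12)(6/12)(6/12) = 0.0625; P(data | box D) = (4/7)(4/7)(4/7)(4/7) = 0.10662; P(data | box E) = (5/7)(5/7)(5/7)(5/7) = 0.26031.
Weighting by the prior gives 1/5 · 0.10662 = 0.021324, 1/5 · 0.0066639 = 0.0013328, 1/5 · 0.0625 = 0.0125, 1/5 · 0.10662 = 0.021324, 1/5 · 0.26031 = 0.052062; with total 0.10854.
So P(box B | data) = (0.0013328) / (0.10854) = 0.012279.

0.0123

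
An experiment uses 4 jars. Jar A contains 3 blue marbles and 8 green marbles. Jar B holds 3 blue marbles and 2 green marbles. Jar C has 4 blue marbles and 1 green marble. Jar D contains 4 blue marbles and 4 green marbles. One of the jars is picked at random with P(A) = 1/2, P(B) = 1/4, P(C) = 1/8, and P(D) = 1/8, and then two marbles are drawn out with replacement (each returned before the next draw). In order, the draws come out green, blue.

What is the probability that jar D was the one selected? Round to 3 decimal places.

The likelihood of the observed sequence under each hypothesis: P(data | jar A) = (8/11)(3/11) = 0.19835; P(data | jar B) = (2/5)(3/5) = 0.24; P(data | jar C) = (1/5)(4/5) = 0.16; P(data | jar D) = (4/8)(4/8) = 0.25.
Multiplying each by its prior: 1/2 · 0.19835 = 0.099174, 1/4 · 0.24 = 0.06, 1/8 · 0.16 = 0.02, 1/8 · 0.25 = 0.03125; with total 0.21042.
Hence P(jar D | data) = (0.03125) / (0.21042) = 0.14851.

0.149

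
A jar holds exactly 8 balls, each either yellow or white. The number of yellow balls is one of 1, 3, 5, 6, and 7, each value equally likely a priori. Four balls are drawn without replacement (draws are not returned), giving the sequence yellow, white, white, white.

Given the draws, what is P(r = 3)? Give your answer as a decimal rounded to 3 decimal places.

0.429

Compute the likelihood of the observed sequence for each case: P(data | r = 1) = (1/8)(7/7)(6/6)(5/5) = 1/8; P(data | r = 3) = (3/8)(5/7)(4/6)(3/5) = 3/28; P(data | r = 5) = (5/8)(3/7)(2/6)(1/5) = 1/56; P(data | r = 6) = (6/8)(2/7)(1/6)(0/5) = 0; P(data | r = 7) = (7/8)(1/7)(0/6) = 0.
The prior-weighted likelihoods are 1/5 · 1/8 = 1/40, 1/5 · 3/28 = 3/140, 1/5 · 1/56 = 1/280, 1/5 · 0 = 0, 1/5 · 0 = 0; summing to 1/20.
Hence P(r = 3 | data) = (3/140) / (1/20) = 3/7.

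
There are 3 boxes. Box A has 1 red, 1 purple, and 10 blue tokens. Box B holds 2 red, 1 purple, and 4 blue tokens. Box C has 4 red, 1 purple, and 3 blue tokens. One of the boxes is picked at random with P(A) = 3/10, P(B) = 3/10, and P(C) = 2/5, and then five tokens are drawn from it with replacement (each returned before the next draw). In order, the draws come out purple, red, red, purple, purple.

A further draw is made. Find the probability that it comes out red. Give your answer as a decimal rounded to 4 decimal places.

0.4410

Under each hypothesis, the probability of the observed sequence is: P(data | box A) = (1/12)(1/12)(1/12)(1/12)(1/12) = 4.0188e-06; P(data | box B) = (1/7)(2/7)(2/7)(1/7)(1/7) = 0.000238; P(data | box C) = (1/8)(4/8)(4/8)(1/8)(1/8) = 0.00048828.
Weighting by the prior gives 3/10 · 4.0188e-06 = 1.2056e-06, 3/10 · 0.000238 = 7.1399e-05, 2/5 · 0.00048828 = 0.00019531; with total 0.00026792.
Dividing through by the total gives posterior P(box A | data) = 0.0045, P(box B | data) = 0.2665, P(box C | data) = 0.729.
Averaging over the posterior, P(red next | data) = (1/12)(0.0045) + (2/7)(0.2665) + (1/2)(0.729) = 0.44102.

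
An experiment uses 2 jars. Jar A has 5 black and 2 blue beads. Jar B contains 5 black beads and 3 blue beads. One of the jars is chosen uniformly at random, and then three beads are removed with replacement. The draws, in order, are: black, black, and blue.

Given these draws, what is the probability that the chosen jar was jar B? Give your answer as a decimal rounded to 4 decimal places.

Under each hypothesis, the probability of the observed sequence is: P(data | jar A) = (5/7)(5/7)(2/7) = 0.14577; P(data | jar B) = (5/8)(5/8)(3/8) = 0.14648.
Multiplying each by its prior: 1/2 · 0.14577 = 0.072886, 1/2 · 0.14648 = 0.073242; these sum to 0.14613.
So P(jar B | data) = (0.073242) / (0.14613) = 0.50122.

0.5012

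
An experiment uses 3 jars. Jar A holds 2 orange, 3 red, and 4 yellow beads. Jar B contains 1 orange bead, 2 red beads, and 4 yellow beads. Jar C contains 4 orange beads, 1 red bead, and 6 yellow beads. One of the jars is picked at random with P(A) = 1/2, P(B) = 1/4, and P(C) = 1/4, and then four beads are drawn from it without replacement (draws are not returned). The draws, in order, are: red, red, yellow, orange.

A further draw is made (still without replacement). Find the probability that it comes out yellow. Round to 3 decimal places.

0.692

The likelihood of the observed sequence under each hypothesis: P(data | jar A) = (3/9)(2/8)(4/7)(2/6) = 0.015873; P(data | jar B) = (2/7)(1/6)(4/5)(1/4) = 0.0095238; P(data | jar C) = (1/11)(0/10) = 0.
Weighting by the prior gives 1/2 · 0.015873 = 0.0079365, 1/4 · 0.0095238 = 0.002381, 1/4 · 0 = 0; summing to 0.010317.
The posterior is then P(jar A | data) = 0.76923, P(jar B | data) = 0.23077, P(jar C | data) = 0.
The predictive probability is P(yellow next | data) = (3/5)(0.76923) + (1)(0.23077) = 0.69231.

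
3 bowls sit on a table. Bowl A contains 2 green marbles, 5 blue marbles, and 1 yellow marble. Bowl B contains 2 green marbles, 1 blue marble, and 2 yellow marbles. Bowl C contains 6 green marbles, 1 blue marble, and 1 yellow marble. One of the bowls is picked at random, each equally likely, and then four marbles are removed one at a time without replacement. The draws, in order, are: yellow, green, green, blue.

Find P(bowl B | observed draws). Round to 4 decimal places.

0.5833

For each hypothesis, P(data | H) works out to: P(data | bowl A) = (1/8)(2/7)(1/6)(5/5) = 1/168; P(data | bowl B) = (2/5)(2/4)(1/3)(1/2) = 1/30; P(data | bowl C) = (1/8)(6/7)(5/6)(1/5) = 1/56.
The prior-weighted likelihoods are 1/3 · 1/168 = 1/504, 1/3 · 1/30 = 1/90, 1/3 · 1/56 = 1/168; with total 2/105.
Hence P(bowl B | data) = (1/90) / (2/105) = 7/12.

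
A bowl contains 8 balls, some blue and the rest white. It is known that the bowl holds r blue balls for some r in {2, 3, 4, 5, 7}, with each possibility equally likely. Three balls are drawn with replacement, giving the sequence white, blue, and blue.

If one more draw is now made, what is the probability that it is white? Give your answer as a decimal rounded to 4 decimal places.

Under each hypothesis, the probability of the observed sequence is: P(data | r = 2) = (6/8)(2/8)(2/8) = 0.046875; P(data | r = 3) = (5/8)(3/8)(3/8) = 0.087891; P(data | r = 4) = (4/8)(4/8)(4/8) = 0.125; P(data | r = 5) = (3/8)(5/8)(5/8) = 0.14648; P(data | r = 7) = (1/8)(7/8)(7/8) = 0.095703.
The prior-weighted likelihoods are 1/5 · 0.046875 = 0.009375, 1/5 · 0.087891 = 0.017578, 1/5 · 0.125 = 0.025, 1/5 · 0.14648 = 0.029297, 1/5 · 0.095703 = 0.019141; with total 0.10039.
The posterior is then P(r = 2 | data) = 0.093385, P(r = 3 | data) = 0.1751, P(r = 4 | data) = 0.24903, P(r = 5 | data) = 0.29183, P(r = 7 | data) = 0.19066.
Averaging over the posterior, P(white next | data) = (3/4)(0.093385) + (5/8)(0.1751) + (1/2)(0.24903) + (3/8)(0.29183) + (1/8)(0.19066) = 0.43726.

0.4373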